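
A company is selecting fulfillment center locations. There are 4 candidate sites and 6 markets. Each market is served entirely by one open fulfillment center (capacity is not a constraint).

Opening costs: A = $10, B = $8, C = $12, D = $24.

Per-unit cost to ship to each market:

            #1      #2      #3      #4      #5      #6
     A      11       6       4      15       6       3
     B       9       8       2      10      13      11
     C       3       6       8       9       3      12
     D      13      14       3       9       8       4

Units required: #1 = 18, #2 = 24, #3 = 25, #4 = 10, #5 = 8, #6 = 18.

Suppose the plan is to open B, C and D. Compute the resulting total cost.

Total cost: 478

Each market is assigned to its cheapest site among the open ones.
{B, C, D}: #1→C 3·18=54, #2→C 6·24=144, #3→B 2·25=50, #4→C 9·10=90, #5→C 3·8=24, #6→D 4·18=72. Service 434; fixed 44; total 478.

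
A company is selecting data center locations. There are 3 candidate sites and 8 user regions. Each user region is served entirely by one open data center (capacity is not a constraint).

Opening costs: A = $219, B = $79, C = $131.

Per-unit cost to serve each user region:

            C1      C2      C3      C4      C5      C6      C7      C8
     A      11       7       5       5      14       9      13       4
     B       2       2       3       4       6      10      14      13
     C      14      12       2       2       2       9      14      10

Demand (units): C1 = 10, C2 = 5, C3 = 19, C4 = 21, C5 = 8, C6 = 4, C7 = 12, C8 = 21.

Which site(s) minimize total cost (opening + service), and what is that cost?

Open B and C; minimum total cost 750.

For any fixed open set, each user region goes to its cheapest open site; total = fixed + service.
{B, C}: C1→B 2·10=20, C2→B 2·5=10, C3→C 2·19=38, C4→C 2·21=42, C5→C 2·8=16, C6→C 9·4=36, C7→B 14·12=168, C8→C 10·21=210. Service 540; fixed 210; total 750.
{B}: C1→B 2·10=20, C2→B 2·5=10, C3→B 3·19=57, C4→B 4·21=84, C5→B 6·8=48, C6→B 10·4=40, C7→B 14·12=168, C8→B 13·21=273. Service 700; fixed 79; total 779.
{A, B}: service 495 + fixed 298 = 793
{A, B, C}: C1→B 2·10=20, C2→B 2·5=10, C3→C 2·19=38, C4→C 2·21=42, C5→C 2·8=16, C6→A 9·4=36, C7→A 13·12=156, C8→A 4·21=84. Service 402; fixed 429; total 831.
No other subset beats 750.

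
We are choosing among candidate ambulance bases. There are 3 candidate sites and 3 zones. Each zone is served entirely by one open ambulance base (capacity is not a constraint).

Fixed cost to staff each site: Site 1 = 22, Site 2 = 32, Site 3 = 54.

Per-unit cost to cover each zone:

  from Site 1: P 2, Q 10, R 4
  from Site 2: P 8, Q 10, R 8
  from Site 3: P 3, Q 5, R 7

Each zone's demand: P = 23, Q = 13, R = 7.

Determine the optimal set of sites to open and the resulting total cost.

For any fixed open set, each zone goes to its cheapest open site; total = fixed + service.
{Site 1, Site 3}: P→Site 1 2·23=46, Q→Site 3 5·13=65, R→Site 1 4·7=28. Service 139; fixed 76; total 215.
{Site 1}: service 204 + fixed 22 = 226
{Site 3}: P→Site 3 3·23=69, Q→Site 3 5·13=65, R→Site 3 7·7=49. Service 183; fixed 54; total 237.
{Site 1, Site 2, Site 3}: service 139 + fixed 108 = 247
No other subset beats 215.

Open Site 1 and Site 3; minimum total cost 215.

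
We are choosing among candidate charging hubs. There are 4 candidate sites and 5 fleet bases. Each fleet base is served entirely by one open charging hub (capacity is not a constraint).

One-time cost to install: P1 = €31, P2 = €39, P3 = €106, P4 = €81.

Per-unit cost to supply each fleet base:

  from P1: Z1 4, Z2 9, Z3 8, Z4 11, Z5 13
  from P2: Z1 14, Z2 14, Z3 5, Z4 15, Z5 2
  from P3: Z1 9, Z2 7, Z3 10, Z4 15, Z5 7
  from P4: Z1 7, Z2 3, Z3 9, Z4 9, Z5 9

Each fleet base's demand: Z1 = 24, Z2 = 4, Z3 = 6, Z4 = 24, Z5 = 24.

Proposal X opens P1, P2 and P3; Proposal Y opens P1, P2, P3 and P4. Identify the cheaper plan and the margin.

Proposal X is cheaper by 17.

Proposal X: {P1, P2, P3}: Z1→P1 4·24=96, Z2→P3 7·4=28, Z3→P2 5·6=30, Z4→P1 11·24=264, Z5→P2 2·24=48. Service 466; fixed 176; total 642.
Proposal Y: {P1, P2, P3, P4}: Z1→P1 4·24=96, Z2→P4 3·4=12, Z3→P2 5·6=30, Z4→P4 9·24=216, Z5→P2 2·24=48. Service 402; fixed 257; total 659.
Difference: |642 − 659| = 17.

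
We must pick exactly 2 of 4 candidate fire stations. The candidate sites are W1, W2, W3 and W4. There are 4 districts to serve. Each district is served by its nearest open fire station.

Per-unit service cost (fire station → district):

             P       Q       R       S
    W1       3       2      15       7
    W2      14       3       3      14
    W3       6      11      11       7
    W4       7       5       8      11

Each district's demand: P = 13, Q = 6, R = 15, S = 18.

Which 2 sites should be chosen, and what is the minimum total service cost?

With exactly 2 open, each district uses its cheapest among the chosen.
{W1, W2}: P→W1 3·13=39, Q→W1 2·6=12, R→W2 3·15=45, S→W1 7·18=126. Service cost 222.
{W2, W3}: service cost 267
{W1, W4}: service cost 297
Among all 6 size-2 choices, {W1, W2} is lowest.

Choose W1 and W2; total service cost 222.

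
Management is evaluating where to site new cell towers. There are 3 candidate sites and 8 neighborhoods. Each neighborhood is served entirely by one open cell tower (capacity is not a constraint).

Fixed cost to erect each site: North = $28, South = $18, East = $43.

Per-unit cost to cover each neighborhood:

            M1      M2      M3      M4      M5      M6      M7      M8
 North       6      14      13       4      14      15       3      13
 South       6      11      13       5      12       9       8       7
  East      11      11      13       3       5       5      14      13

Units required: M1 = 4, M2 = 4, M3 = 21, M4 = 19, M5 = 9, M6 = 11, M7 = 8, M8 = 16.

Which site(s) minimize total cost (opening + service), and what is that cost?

For any fixed open set, each neighborhood goes to its cheapest open site; total = fixed + service.
{North, South, East}: M1→North 6·4=24, M2→South 11·4=44, M3→North 13·21=273, M4→East 3·19=57, M5→East 5·9=45, M6→East 5·11=55, M7→North 3·8=24, M8→South 7·16=112. Service 634; fixed 89; total 723.
{South, East}: M1→South 6·4=24, M2→South 11·4=44, M3→South 13·21=273, M4→East 3·19=57, M5→East 5·9=45, M6→East 5·11=55, M7→South 8·8=64, M8→South 7·16=112. Service 674; fixed 61; total 735.
{North, East}: service 730 + fixed 71 = 801
{South}: M1→South 6·4=24, M2→South 11·4=44, M3→South 13·21=273, M4→South 5·19=95, M5→South 12·9=108, M6→South 9·11=99, M7→South 8·8=64, M8→South 7·16=112. Service 819; fixed 18; total 837.
No other subset beats 723.

Open North, South and East; minimum total cost 723.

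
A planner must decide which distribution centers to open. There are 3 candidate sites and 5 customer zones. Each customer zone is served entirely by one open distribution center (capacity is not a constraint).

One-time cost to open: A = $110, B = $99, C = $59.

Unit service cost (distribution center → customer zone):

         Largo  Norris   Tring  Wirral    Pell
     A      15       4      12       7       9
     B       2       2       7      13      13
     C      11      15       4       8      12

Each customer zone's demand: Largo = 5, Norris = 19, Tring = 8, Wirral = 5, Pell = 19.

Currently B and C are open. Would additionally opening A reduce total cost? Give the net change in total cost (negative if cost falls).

No — net change +48 (cost rises by 48).

Current service cost with {B, C}: 348.
Adding A: each customer zone re-picks its cheapest; new service cost 286, saving 62.
Extra fixed cost: 110. Net change = 110 − 62 = 48.
(Totals: 506 → 554.)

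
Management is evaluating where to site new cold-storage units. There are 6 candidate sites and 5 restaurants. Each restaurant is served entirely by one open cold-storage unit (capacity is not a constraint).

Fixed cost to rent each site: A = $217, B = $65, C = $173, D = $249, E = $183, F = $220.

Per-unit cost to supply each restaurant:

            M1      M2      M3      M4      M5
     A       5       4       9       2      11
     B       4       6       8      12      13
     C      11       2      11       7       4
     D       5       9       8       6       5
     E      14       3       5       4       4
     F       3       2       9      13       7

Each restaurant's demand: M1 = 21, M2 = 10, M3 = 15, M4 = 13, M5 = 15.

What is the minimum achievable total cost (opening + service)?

For any fixed open set, each restaurant goes to its cheapest open site; total = fixed + service.
{B, E}: M1→B 4·21=84, M2→E 3·10=30, M3→E 5·15=75, M4→E 4·13=52, M5→E 4·15=60. Service 301; fixed 248; total 549.
{B, C}: service 375 + fixed 238 = 613
{E, F}: service 270 + fixed 403 = 673
{A, B, C, D, E, F}: M1→F 3·21=63, M2→C 2·10=20, M3→E 5·15=75, M4→A 2·13=26, M5→C 4·15=60. Service 244; fixed 1107; total 1351.
No other subset beats 549.

Minimum total cost: 549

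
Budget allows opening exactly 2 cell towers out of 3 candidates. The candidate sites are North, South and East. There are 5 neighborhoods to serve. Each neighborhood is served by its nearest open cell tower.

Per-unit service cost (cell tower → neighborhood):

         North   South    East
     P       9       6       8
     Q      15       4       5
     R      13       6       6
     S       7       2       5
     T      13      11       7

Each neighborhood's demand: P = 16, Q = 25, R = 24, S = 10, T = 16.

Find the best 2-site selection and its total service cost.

Choose South and East; total service cost 472.

With exactly 2 open, each neighborhood uses its cheapest among the chosen.
{South, East}: P→South 6·16=96, Q→South 4·25=100, R→South 6·24=144, S→South 2·10=20, T→East 7·16=112. Service cost 472.
{North, South}: service cost 536
{North, East}: service cost 559
Among all 3 size-2 choices, {South, East} is lowest.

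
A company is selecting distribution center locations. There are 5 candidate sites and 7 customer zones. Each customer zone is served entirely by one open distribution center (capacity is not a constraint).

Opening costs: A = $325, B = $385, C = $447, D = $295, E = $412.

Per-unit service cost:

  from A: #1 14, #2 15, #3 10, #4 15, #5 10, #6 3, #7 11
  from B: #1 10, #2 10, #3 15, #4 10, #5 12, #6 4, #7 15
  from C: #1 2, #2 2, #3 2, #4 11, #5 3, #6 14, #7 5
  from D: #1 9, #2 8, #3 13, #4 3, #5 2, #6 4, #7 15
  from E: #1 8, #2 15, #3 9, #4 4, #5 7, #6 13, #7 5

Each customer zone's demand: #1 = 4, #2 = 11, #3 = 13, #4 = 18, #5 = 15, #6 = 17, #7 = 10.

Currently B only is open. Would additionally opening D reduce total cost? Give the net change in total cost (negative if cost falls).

Current service cost with {B}: 923.
Adding D: each customer zone re-picks its cheapest; new service cost 595, saving 328.
Extra fixed cost: 295. Net change = 295 − 328 = -33.
(Totals: 1308 → 1275.)

Yes — net change −33 (cost falls by 33).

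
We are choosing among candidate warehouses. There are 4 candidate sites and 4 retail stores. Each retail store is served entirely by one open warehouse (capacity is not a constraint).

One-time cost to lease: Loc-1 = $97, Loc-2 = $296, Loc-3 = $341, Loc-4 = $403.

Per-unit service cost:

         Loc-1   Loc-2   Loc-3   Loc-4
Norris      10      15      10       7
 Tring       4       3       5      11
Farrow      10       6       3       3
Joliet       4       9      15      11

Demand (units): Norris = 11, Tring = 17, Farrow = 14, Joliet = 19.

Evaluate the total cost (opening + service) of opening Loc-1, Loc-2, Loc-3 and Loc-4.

Each retail store is assigned to its cheapest site among the open ones.
{Loc-1, Loc-2, Loc-3, Loc-4}: Norris→Loc-4 7·11=77, Tring→Loc-2 3·17=51, Farrow→Loc-3 3·14=42, Joliet→Loc-1 4·19=76. Service 246; fixed 1137; total 1383.

Total cost: 1383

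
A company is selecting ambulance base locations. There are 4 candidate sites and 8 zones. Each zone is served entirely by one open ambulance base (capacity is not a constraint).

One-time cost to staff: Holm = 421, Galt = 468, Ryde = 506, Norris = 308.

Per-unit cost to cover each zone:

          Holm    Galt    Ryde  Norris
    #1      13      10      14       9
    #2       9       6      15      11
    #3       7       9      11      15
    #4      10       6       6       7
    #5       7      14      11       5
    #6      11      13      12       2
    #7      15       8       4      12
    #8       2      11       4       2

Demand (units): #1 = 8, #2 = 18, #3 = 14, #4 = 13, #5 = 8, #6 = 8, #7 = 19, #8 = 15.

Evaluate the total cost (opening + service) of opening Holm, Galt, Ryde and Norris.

Total cost: 2221

Each zone is assigned to its cheapest site among the open ones.
{Holm, Galt, Ryde, Norris}: #1→Norris 9·8=72, #2→Galt 6·18=108, #3→Holm 7·14=98, #4→Galt 6·13=78, #5→Norris 5·8=40, #6→Norris 2·8=16, #7→Ryde 4·19=76, #8→Holm 2·15=30. Service 518; fixed 1703; total 2221.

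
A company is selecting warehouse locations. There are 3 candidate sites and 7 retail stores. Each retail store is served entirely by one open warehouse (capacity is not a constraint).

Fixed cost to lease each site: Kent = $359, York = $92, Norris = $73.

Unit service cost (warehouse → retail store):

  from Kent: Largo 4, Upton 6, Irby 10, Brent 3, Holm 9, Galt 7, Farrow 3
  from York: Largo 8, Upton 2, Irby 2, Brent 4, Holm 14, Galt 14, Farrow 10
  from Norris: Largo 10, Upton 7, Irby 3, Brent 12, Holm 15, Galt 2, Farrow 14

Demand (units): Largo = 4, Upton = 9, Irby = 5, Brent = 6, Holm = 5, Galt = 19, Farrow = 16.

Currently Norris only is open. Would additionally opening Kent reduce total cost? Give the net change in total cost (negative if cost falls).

Current service cost with {Norris}: 527.
Adding Kent: each retail store re-picks its cheapest; new service cost 234, saving 293.
Extra fixed cost: 359. Net change = 359 − 293 = 66.
(Totals: 600 → 666.)

No — net change +66 (cost rises by 66).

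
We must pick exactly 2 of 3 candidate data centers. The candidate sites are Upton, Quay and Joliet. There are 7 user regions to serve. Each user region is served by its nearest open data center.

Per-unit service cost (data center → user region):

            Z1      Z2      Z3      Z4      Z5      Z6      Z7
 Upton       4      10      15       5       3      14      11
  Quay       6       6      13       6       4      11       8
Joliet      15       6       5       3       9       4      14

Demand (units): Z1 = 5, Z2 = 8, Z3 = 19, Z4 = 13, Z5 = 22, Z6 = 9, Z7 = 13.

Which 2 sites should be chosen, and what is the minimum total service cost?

Choose Quay and Joliet; total service cost 440.

With exactly 2 open, each user region uses its cheapest among the chosen.
{Quay, Joliet}: Z1→Quay 6·5=30, Z2→Quay 6·8=48, Z3→Joliet 5·19=95, Z4→Joliet 3·13=39, Z5→Quay 4·22=88, Z6→Joliet 4·9=36, Z7→Quay 8·13=104. Service cost 440.
{Upton, Joliet}: service cost 447
{Upton, Quay}: service cost 649
Among all 3 size-2 choices, {Quay, Joliet} is lowest.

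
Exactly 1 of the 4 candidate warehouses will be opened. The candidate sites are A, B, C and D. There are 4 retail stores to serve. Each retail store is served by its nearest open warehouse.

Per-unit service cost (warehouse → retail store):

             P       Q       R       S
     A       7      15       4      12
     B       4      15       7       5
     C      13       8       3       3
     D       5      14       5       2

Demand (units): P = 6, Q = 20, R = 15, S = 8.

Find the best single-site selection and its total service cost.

Choose C only; total service cost 307.

With exactly 1 open, each retail store uses its cheapest among the chosen.
{C}: P→C 13·6=78, Q→C 8·20=160, R→C 3·15=45, S→C 3·8=24. Service cost 307.
{D}: service cost 401
{B}: service cost 469
Among all 4 size-1 choices, {C} is lowest.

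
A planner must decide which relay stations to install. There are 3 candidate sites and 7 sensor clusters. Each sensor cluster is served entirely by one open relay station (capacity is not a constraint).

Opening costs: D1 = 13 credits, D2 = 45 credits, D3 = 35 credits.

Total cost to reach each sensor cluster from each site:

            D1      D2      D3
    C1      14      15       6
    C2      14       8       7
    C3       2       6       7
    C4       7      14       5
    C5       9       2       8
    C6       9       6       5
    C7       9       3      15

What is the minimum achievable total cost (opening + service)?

For any fixed open set, each sensor cluster goes to its cheapest open site; total = fixed + service.
{D1}: C1→D1 14, C2→D1 14, C3→D1 2, C4→D1 7, C5→D1 9, C6→D1 9, C7→D1 9. Service 64; fixed 13; total 77.
{D3}: service 53 + fixed 35 = 88
{D1, D3}: service 42 + fixed 48 = 90
{D1, D2, D3}: service 30 + fixed 93 = 123
No other subset beats 77.

Minimum total cost: 77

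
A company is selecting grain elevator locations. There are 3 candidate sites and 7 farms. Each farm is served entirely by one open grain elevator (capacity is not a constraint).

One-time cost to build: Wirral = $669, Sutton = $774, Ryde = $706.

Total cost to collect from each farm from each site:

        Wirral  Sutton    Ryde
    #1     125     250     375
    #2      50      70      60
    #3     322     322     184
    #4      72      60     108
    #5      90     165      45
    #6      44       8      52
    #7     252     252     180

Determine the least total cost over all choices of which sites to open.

Minimum total cost: 1624

For any fixed open set, each farm goes to its cheapest open site; total = fixed + service.
{Wirral}: #1→Wirral 125, #2→Wirral 50, #3→Wirral 322, #4→Wirral 72, #5→Wirral 90, #6→Wirral 44, #7→Wirral 252. Service 955; fixed 669; total 1624.
{Ryde}: service 1004 + fixed 706 = 1710
{Sutton}: #1→Sutton 250, #2→Sutton 70, #3→Sutton 322, #4→Sutton 60, #5→Sutton 165, #6→Sutton 8, #7→Sutton 252. Service 1127; fixed 774; total 1901.
{Wirral, Sutton, Ryde}: #1→Wirral 125, #2→Wirral 50, #3→Ryde 184, #4→Sutton 60, #5→Ryde 45, #6→Sutton 8, #7→Ryde 180. Service 652; fixed 2149; total 2801.
(All 7 nonempty subsets were checked; Wirral only is lowest.)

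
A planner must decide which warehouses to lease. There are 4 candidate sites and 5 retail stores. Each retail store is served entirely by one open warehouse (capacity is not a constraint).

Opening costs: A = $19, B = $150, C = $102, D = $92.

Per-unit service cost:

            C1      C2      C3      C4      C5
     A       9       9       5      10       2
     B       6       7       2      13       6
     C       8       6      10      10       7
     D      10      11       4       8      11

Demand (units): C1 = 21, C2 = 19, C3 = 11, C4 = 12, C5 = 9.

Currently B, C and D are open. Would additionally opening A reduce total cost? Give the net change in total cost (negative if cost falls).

Yes — net change −17 (cost falls by 17).

Current service cost with {B, C, D}: 412.
Adding A: each retail store re-picks its cheapest; new service cost 376, saving 36.
Extra fixed cost: 19. Net change = 19 − 36 = -17.
(Totals: 756 → 739.)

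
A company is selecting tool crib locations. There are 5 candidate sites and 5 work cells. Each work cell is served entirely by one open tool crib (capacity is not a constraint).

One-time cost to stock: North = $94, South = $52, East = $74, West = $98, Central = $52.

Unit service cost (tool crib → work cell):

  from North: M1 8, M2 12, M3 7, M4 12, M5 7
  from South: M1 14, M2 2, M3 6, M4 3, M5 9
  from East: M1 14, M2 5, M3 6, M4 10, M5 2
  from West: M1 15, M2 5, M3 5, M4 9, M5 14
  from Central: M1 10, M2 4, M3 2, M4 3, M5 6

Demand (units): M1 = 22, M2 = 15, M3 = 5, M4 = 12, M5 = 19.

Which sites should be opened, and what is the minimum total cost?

Open East and Central; minimum total cost 490.

For any fixed open set, each work cell goes to its cheapest open site; total = fixed + service.
{East, Central}: M1→Central 10·22=220, M2→Central 4·15=60, M3→Central 2·5=10, M4→Central 3·12=36, M5→East 2·19=38. Service 364; fixed 126; total 490.
{Central}: service 440 + fixed 52 = 492
{South, East, Central}: service 334 + fixed 178 = 512
{North, South, East, West, Central}: M1→North 8·22=176, M2→South 2·15=30, M3→Central 2·5=10, M4→South 3·12=36, M5→East 2·19=38. Service 290; fixed 370; total 660.
No other subset beats 490.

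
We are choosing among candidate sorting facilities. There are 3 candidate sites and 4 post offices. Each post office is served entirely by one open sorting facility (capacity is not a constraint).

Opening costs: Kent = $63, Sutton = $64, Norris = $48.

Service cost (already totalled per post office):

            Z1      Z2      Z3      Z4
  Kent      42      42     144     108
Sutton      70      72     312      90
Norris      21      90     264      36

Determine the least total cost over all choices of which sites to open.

For any fixed open set, each post office goes to its cheapest open site; total = fixed + service.
{Kent, Norris}: Z1→Norris 21, Z2→Kent 42, Z3→Kent 144, Z4→Norris 36. Service 243; fixed 111; total 354.
{Kent}: service 336 + fixed 63 = 399
{Kent, Sutton, Norris}: Z1→Norris 21, Z2→Kent 42, Z3→Kent 144, Z4→Norris 36. Service 243; fixed 175; total 418.
{Norris}: Z1→Norris 21, Z2→Norris 90, Z3→Norris 264, Z4→Norris 36. Service 411; fixed 48; total 459.
No other subset beats 354.

Minimum total cost: 354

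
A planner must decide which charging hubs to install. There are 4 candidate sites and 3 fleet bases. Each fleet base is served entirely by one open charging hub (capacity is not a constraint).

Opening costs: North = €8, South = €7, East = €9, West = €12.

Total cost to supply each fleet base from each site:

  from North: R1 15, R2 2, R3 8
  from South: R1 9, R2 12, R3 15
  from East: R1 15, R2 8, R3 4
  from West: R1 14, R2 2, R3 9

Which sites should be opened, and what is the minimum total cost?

For any fixed open set, each fleet base goes to its cheapest open site; total = fixed + service.
{North}: R1→North 15, R2→North 2, R3→North 8. Service 25; fixed 8; total 33.
{North, South}: service 19 + fixed 15 = 34
{East}: service 27 + fixed 9 = 36
{North, South, East, West}: R1→South 9, R2→North 2, R3→East 4. Service 15; fixed 36; total 51.
No other subset beats 33.

Open North only; minimum total cost 33.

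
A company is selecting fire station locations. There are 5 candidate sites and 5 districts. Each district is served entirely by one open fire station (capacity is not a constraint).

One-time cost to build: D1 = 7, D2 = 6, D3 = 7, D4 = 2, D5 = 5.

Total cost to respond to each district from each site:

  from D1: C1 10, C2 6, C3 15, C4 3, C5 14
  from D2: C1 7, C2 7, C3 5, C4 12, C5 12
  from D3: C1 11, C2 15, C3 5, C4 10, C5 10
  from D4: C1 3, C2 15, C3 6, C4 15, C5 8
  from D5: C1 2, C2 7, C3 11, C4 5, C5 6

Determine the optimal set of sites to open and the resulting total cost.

Open D4 and D5; minimum total cost 33.

For any fixed open set, each district goes to its cheapest open site; total = fixed + service.
{D4, D5}: C1→D5 2, C2→D5 7, C3→D4 6, C4→D5 5, C5→D5 6. Service 26; fixed 7; total 33.
{D1, D4}: service 26 + fixed 9 = 35
{D2, D5}: C1→D5 2, C2→D2 7, C3→D2 5, C4→D5 5, C5→D5 6. Service 25; fixed 11; total 36.
{D1, D2, D3, D4, D5}: C1→D5 2, C2→D1 6, C3→D2 5, C4→D1 3, C5→D5 6. Service 22; fixed 27; total 49.
No other subset beats 33.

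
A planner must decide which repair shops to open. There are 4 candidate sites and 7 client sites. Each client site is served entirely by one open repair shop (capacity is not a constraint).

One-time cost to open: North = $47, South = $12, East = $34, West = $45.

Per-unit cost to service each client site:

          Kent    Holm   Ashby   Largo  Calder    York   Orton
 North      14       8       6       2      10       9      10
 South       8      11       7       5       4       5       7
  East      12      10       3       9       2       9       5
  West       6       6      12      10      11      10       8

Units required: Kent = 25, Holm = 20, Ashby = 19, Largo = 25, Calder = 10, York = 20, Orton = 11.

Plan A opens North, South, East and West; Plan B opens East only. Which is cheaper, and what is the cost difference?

Plan A is cheaper by 381.

Plan A: {North, South, East, West}: Kent→West 6·25=150, Holm→West 6·20=120, Ashby→East 3·19=57, Largo→North 2·25=50, Calder→East 2·10=20, York→South 5·20=100, Orton→East 5·11=55. Service 552; fixed 138; total 690.
Plan B: {East}: Kent→East 12·25=300, Holm→East 10·20=200, Ashby→East 3·19=57, Largo→East 9·25=225, Calder→East 2·10=20, York→East 9·20=180, Orton→East 5·11=55. Service 1037; fixed 34; total 1071.
Difference: |690 − 1071| = 381.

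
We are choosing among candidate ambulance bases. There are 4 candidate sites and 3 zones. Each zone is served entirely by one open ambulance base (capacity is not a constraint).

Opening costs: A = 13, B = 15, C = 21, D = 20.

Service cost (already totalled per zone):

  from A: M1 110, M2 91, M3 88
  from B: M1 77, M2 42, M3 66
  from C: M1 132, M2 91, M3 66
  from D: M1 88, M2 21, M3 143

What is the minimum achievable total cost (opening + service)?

For any fixed open set, each zone goes to its cheapest open site; total = fixed + service.
{B, D}: M1→B 77, M2→D 21, M3→B 66. Service 164; fixed 35; total 199.
{B}: service 185 + fixed 15 = 200
{A, B, D}: service 164 + fixed 48 = 212
{A, B, C, D}: M1→B 77, M2→D 21, M3→B 66. Service 164; fixed 69; total 233.
(All 15 nonempty subsets were checked; B and D is lowest.)

Minimum total cost: 199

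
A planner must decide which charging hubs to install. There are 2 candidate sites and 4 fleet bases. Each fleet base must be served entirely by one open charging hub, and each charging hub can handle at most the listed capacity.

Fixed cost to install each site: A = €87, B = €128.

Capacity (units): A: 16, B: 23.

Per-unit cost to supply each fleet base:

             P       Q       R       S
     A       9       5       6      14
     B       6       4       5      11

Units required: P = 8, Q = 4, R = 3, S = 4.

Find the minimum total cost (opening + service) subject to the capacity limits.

Open {B}: P→B 6·8=48, Q→B 4·4=16, R→B 5·3=15, S→B 11·4=44.
Loads: B carries 19/23. Service 123; fixed 128; total 251.
Next best feasible plan costs 338.

Minimum total cost: 251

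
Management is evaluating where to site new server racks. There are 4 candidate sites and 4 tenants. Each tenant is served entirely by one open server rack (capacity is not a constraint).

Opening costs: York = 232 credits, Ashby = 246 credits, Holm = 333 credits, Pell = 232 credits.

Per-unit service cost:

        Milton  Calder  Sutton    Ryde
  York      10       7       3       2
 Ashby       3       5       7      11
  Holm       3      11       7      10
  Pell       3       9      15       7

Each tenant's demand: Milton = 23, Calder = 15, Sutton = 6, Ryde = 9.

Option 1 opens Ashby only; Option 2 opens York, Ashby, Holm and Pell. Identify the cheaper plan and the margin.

Option 1: {Ashby}: Milton→Ashby 3·23=69, Calder→Ashby 5·15=75, Sutton→Ashby 7·6=42, Ryde→Ashby 11·9=99. Service 285; fixed 246; total 531.
Option 2: {York, Ashby, Holm, Pell}: Milton→Ashby 3·23=69, Calder→Ashby 5·15=75, Sutton→York 3·6=18, Ryde→York 2·9=18. Service 180; fixed 1043; total 1223.
Difference: |531 − 1223| = 692.

Option 1 is cheaper by 692.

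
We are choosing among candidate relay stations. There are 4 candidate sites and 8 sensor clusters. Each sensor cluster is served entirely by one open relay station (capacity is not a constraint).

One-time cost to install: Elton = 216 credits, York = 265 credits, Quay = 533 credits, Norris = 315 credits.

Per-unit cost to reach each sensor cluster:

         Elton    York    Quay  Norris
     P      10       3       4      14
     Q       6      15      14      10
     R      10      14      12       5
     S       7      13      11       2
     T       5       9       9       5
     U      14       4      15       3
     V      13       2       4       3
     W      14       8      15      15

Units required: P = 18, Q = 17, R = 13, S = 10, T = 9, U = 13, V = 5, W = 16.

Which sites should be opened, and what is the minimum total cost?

Open Elton and York; minimum total cost 1072.

For any fixed open set, each sensor cluster goes to its cheapest open site; total = fixed + service.
{Elton, York}: P→York 3·18=54, Q→Elton 6·17=102, R→Elton 10·13=130, S→Elton 7·10=70, T→Elton 5·9=45, U→York 4·13=52, V→York 2·5=10, W→York 8·16=128. Service 591; fixed 481; total 1072.
{York, Norris}: service 531 + fixed 580 = 1111
{York}: P→York 3·18=54, Q→York 15·17=255, R→York 14·13=182, S→York 13·10=130, T→York 9·9=81, U→York 4·13=52, V→York 2·5=10, W→York 8·16=128. Service 892; fixed 265; total 1157.
{Elton, York, Quay, Norris}: P→York 3·18=54, Q→Elton 6·17=102, R→Norris 5·13=65, S→Norris 2·10=20, T→Elton 5·9=45, U→Norris 3·13=39, V→York 2·5=10, W→York 8·16=128. Service 463; fixed 1329; total 1792.
No other subset beats 1072.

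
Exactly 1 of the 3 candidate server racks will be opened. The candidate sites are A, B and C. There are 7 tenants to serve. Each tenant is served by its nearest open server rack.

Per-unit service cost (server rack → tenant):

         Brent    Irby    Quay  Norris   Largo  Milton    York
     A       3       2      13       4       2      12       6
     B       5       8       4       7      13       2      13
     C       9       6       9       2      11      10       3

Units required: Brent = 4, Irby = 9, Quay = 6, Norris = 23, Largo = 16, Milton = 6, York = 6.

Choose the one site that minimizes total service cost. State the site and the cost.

Choose A only; total service cost 340.

With exactly 1 open, each tenant uses its cheapest among the chosen.
{A}: Brent→A 3·4=12, Irby→A 2·9=18, Quay→A 13·6=78, Norris→A 4·23=92, Largo→A 2·16=32, Milton→A 12·6=72, York→A 6·6=36. Service cost 340.
{C}: service cost 444
{B}: service cost 575
Among all 3 size-1 choices, {A} is lowest.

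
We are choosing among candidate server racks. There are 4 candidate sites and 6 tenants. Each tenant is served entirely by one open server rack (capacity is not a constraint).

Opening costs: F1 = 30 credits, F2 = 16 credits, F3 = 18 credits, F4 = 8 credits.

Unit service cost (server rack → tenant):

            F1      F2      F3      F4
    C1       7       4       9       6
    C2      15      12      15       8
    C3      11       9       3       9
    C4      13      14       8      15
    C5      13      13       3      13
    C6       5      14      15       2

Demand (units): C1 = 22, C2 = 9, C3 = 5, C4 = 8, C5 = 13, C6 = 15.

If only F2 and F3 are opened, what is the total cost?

Total cost: 558

Each tenant is assigned to its cheapest site among the open ones.
{F2, F3}: C1→F2 4·22=88, C2→F2 12·9=108, C3→F3 3·5=15, C4→F3 8·8=64, C5→F3 3·13=39, C6→F2 14·15=210. Service 524; fixed 34; total 558.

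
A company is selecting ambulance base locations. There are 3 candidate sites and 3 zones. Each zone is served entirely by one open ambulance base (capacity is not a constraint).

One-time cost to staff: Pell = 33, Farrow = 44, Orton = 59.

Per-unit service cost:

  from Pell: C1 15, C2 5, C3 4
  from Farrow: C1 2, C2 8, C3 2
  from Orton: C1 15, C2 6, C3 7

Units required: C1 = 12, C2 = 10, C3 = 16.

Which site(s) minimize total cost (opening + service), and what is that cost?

For any fixed open set, each zone goes to its cheapest open site; total = fixed + service.
{Farrow}: C1→Farrow 2·12=24, C2→Farrow 8·10=80, C3→Farrow 2·16=32. Service 136; fixed 44; total 180.
{Pell, Farrow}: service 106 + fixed 77 = 183
{Farrow, Orton}: C1→Farrow 2·12=24, C2→Orton 6·10=60, C3→Farrow 2·16=32. Service 116; fixed 103; total 219.
{Pell, Farrow, Orton}: service 106 + fixed 136 = 242
No other subset beats 180.

Open Farrow only; minimum total cost 180.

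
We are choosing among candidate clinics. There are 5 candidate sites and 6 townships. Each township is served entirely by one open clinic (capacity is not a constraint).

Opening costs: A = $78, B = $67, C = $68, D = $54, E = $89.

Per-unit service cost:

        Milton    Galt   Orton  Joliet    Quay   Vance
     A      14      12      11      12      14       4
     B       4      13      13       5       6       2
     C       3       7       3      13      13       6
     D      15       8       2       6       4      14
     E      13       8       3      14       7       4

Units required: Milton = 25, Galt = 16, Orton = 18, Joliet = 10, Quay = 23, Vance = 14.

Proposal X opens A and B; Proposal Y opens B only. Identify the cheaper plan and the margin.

Proposal Y is cheaper by 26.

Proposal X: {A, B}: Milton→B 4·25=100, Galt→A 12·16=192, Orton→A 11·18=198, Joliet→B 5·10=50, Quay→B 6·23=138, Vance→B 2·14=28. Service 706; fixed 145; total 851.
Proposal Y: {B}: Milton→B 4·25=100, Galt→B 13·16=208, Orton→B 13·18=234, Joliet→B 5·10=50, Quay→B 6·23=138, Vance→B 2·14=28. Service 758; fixed 67; total 825.
Difference: |851 − 825| = 26.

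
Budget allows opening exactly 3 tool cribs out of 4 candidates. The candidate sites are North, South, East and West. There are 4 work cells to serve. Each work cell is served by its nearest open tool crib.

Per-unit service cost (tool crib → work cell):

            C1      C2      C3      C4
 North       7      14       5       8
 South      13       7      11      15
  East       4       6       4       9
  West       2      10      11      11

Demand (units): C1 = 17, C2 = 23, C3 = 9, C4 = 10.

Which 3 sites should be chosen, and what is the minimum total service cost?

With exactly 3 open, each work cell uses its cheapest among the chosen.
{North, East, West}: C1→West 2·17=34, C2→East 6·23=138, C3→East 4·9=36, C4→North 8·10=80. Service cost 288.
{South, East, West}: service cost 298
{North, South, West}: service cost 320
Among all 4 size-3 choices, {North, East, West} is lowest.

Choose North, East and West; total service cost 288.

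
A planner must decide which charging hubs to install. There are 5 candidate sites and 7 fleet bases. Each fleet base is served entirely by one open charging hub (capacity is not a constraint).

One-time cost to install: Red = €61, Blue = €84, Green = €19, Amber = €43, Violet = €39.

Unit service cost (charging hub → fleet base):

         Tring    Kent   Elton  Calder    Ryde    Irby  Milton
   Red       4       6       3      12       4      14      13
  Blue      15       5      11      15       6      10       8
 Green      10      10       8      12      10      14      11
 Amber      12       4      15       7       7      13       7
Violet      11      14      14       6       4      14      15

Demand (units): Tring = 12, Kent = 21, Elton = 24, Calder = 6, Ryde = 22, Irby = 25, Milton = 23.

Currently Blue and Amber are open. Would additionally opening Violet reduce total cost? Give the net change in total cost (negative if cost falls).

Current service cost with {Blue, Amber}: 1077.
Adding Violet: each fleet base re-picks its cheapest; new service cost 1015, saving 62.
Extra fixed cost: 39. Net change = 39 − 62 = -23.
(Totals: 1204 → 1181.)

Yes — net change −23 (cost falls by 23).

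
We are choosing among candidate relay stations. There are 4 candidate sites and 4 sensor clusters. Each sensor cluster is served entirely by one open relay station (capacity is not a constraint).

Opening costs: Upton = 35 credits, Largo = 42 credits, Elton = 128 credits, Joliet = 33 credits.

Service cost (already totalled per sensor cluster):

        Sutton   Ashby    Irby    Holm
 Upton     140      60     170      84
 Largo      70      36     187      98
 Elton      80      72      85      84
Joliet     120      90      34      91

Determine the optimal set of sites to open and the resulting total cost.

For any fixed open set, each sensor cluster goes to its cheapest open site; total = fixed + service.
{Largo, Joliet}: Sutton→Largo 70, Ashby→Largo 36, Irby→Joliet 34, Holm→Joliet 91. Service 231; fixed 75; total 306.
{Upton, Largo, Joliet}: Sutton→Largo 70, Ashby→Largo 36, Irby→Joliet 34, Holm→Upton 84. Service 224; fixed 110; total 334.
{Upton, Joliet}: Sutton→Joliet 120, Ashby→Upton 60, Irby→Joliet 34, Holm→Upton 84. Service 298; fixed 68; total 366.
{Upton, Largo, Elton, Joliet}: Sutton→Largo 70, Ashby→Largo 36, Irby→Joliet 34, Holm→Upton 84. Service 224; fixed 238; total 462.
No other subset beats 306.

Open Largo and Joliet; minimum total cost 306.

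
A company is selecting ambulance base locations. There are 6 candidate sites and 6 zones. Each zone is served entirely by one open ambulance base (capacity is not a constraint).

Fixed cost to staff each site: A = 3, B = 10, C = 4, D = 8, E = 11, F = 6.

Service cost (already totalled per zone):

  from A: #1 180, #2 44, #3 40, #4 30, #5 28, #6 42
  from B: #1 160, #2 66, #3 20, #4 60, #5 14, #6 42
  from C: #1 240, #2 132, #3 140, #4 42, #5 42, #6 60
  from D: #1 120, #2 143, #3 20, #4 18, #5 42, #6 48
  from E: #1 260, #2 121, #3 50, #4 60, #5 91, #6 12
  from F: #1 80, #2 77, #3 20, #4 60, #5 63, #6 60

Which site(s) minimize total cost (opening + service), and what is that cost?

For any fixed open set, each zone goes to its cheapest open site; total = fixed + service.
{A, B, D, E, F}: #1→F 80, #2→A 44, #3→B 20, #4→D 18, #5→B 14, #6→E 12. Service 188; fixed 38; total 226.
{A, B, C, D, E, F}: service 188 + fixed 42 = 230
{A, B, E, F}: service 200 + fixed 30 = 230
{A}: service 364 + fixed 3 = 367
No other subset beats 226.

Open A, B, D, E and F; minimum total cost 226.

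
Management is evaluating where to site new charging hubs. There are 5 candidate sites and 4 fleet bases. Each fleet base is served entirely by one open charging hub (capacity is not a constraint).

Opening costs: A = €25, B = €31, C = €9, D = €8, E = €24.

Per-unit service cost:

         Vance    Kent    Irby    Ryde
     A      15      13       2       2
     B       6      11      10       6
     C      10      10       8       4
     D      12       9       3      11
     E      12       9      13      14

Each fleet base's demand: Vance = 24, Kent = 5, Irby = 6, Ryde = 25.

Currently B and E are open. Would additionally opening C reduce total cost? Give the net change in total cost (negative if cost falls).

Current service cost with {B, E}: 399.
Adding C: each fleet base re-picks its cheapest; new service cost 337, saving 62.
Extra fixed cost: 9. Net change = 9 − 62 = -53.
(Totals: 454 → 401.)

Yes — net change −53 (cost falls by 53).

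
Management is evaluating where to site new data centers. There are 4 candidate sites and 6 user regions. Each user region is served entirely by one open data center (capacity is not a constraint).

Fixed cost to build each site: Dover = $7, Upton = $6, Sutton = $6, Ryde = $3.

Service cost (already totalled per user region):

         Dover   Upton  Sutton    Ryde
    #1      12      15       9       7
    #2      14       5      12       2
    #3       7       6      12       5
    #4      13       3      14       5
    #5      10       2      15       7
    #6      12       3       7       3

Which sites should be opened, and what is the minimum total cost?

Open Upton and Ryde; minimum total cost 31.

For any fixed open set, each user region goes to its cheapest open site; total = fixed + service.
{Upton, Ryde}: #1→Ryde 7, #2→Ryde 2, #3→Ryde 5, #4→Upton 3, #5→Upton 2, #6→Upton 3. Service 22; fixed 9; total 31.
{Ryde}: service 29 + fixed 3 = 32
{Upton, Sutton, Ryde}: #1→Ryde 7, #2→Ryde 2, #3→Ryde 5, #4→Upton 3, #5→Upton 2, #6→Upton 3. Service 22; fixed 15; total 37.
{Dover, Upton, Sutton, Ryde}: service 22 + fixed 22 = 44
(All 15 nonempty subsets were checked; Upton and Ryde is lowest.)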